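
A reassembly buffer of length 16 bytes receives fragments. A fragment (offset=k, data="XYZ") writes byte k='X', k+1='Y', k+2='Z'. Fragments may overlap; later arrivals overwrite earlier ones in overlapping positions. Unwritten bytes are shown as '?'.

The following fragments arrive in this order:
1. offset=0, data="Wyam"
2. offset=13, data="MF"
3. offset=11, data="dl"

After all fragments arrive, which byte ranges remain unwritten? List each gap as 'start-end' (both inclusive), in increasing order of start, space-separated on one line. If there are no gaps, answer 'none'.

Answer: 4-10 15-15

Derivation:
Fragment 1: offset=0 len=4
Fragment 2: offset=13 len=2
Fragment 3: offset=11 len=2
Gaps: 4-10 15-15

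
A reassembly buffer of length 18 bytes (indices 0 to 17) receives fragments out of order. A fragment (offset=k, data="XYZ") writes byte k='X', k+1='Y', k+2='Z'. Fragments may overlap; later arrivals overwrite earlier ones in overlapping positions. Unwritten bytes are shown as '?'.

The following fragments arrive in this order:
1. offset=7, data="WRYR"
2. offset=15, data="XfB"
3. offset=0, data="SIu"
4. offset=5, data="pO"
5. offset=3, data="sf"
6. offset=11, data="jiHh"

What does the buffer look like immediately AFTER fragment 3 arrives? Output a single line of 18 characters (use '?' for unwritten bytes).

Fragment 1: offset=7 data="WRYR" -> buffer=???????WRYR???????
Fragment 2: offset=15 data="XfB" -> buffer=???????WRYR????XfB
Fragment 3: offset=0 data="SIu" -> buffer=SIu????WRYR????XfB

Answer: SIu????WRYR????XfB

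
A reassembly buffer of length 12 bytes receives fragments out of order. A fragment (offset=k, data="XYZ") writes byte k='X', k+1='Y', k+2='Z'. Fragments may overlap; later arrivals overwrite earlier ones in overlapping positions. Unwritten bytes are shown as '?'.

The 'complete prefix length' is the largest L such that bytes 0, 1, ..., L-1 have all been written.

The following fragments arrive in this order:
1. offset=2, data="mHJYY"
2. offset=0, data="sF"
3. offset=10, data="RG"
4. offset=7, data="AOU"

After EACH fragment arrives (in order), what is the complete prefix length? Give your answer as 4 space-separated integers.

Answer: 0 7 7 12

Derivation:
Fragment 1: offset=2 data="mHJYY" -> buffer=??mHJYY????? -> prefix_len=0
Fragment 2: offset=0 data="sF" -> buffer=sFmHJYY????? -> prefix_len=7
Fragment 3: offset=10 data="RG" -> buffer=sFmHJYY???RG -> prefix_len=7
Fragment 4: offset=7 data="AOU" -> buffer=sFmHJYYAOURG -> prefix_len=12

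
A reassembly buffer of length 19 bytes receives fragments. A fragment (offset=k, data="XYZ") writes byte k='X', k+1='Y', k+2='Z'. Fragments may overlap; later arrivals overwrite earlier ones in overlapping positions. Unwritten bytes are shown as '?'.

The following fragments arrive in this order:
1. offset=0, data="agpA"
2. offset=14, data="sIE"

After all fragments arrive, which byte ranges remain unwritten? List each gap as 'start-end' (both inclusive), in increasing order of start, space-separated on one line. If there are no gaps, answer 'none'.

Answer: 4-13 17-18

Derivation:
Fragment 1: offset=0 len=4
Fragment 2: offset=14 len=3
Gaps: 4-13 17-18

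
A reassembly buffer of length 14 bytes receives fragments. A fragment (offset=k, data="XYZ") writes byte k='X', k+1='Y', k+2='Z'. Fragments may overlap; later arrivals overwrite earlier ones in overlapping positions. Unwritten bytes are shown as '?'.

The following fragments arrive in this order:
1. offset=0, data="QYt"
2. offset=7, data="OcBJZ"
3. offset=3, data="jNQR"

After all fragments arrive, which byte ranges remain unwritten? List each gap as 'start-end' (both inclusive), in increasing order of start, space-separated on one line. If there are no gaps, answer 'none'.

Fragment 1: offset=0 len=3
Fragment 2: offset=7 len=5
Fragment 3: offset=3 len=4
Gaps: 12-13

Answer: 12-13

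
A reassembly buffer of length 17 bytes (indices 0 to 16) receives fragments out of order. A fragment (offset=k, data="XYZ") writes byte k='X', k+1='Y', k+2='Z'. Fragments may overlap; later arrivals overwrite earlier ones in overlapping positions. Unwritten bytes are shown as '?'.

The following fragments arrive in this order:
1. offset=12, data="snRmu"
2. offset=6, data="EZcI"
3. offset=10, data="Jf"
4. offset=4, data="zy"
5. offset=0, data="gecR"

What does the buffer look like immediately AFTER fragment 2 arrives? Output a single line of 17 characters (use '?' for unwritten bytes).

Fragment 1: offset=12 data="snRmu" -> buffer=????????????snRmu
Fragment 2: offset=6 data="EZcI" -> buffer=??????EZcI??snRmu

Answer: ??????EZcI??snRmu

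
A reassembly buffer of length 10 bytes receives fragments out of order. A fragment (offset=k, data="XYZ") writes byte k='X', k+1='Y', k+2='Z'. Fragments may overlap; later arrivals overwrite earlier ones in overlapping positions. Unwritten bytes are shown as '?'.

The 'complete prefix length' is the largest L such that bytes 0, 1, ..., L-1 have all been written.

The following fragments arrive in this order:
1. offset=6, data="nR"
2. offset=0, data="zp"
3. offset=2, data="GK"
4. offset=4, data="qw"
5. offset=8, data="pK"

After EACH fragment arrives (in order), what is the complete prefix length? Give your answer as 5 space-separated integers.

Fragment 1: offset=6 data="nR" -> buffer=??????nR?? -> prefix_len=0
Fragment 2: offset=0 data="zp" -> buffer=zp????nR?? -> prefix_len=2
Fragment 3: offset=2 data="GK" -> buffer=zpGK??nR?? -> prefix_len=4
Fragment 4: offset=4 data="qw" -> buffer=zpGKqwnR?? -> prefix_len=8
Fragment 5: offset=8 data="pK" -> buffer=zpGKqwnRpK -> prefix_len=10

Answer: 0 2 4 8 10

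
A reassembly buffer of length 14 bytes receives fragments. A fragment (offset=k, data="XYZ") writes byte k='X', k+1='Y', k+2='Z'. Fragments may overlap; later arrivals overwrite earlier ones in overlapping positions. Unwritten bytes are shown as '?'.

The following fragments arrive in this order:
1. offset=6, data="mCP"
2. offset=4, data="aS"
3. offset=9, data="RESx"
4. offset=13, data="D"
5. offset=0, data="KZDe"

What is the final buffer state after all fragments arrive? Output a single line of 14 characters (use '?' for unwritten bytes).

Fragment 1: offset=6 data="mCP" -> buffer=??????mCP?????
Fragment 2: offset=4 data="aS" -> buffer=????aSmCP?????
Fragment 3: offset=9 data="RESx" -> buffer=????aSmCPRESx?
Fragment 4: offset=13 data="D" -> buffer=????aSmCPRESxD
Fragment 5: offset=0 data="KZDe" -> buffer=KZDeaSmCPRESxD

Answer: KZDeaSmCPRESxD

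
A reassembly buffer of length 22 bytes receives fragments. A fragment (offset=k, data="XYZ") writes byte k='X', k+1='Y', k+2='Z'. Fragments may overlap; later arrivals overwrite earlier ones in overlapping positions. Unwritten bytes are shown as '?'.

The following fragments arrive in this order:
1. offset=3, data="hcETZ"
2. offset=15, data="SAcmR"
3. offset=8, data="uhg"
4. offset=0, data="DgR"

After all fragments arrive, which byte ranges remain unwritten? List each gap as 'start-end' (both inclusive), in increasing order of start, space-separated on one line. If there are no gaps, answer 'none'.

Fragment 1: offset=3 len=5
Fragment 2: offset=15 len=5
Fragment 3: offset=8 len=3
Fragment 4: offset=0 len=3
Gaps: 11-14 20-21

Answer: 11-14 20-21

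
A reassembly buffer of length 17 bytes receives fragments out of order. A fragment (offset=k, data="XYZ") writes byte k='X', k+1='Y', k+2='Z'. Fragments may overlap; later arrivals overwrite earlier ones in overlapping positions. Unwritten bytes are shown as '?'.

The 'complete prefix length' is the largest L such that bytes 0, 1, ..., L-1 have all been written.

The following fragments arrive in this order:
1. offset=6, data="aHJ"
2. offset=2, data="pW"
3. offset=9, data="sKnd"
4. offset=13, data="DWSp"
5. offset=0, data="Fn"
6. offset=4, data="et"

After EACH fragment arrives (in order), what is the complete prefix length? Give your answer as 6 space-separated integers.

Answer: 0 0 0 0 4 17

Derivation:
Fragment 1: offset=6 data="aHJ" -> buffer=??????aHJ???????? -> prefix_len=0
Fragment 2: offset=2 data="pW" -> buffer=??pW??aHJ???????? -> prefix_len=0
Fragment 3: offset=9 data="sKnd" -> buffer=??pW??aHJsKnd???? -> prefix_len=0
Fragment 4: offset=13 data="DWSp" -> buffer=??pW??aHJsKndDWSp -> prefix_len=0
Fragment 5: offset=0 data="Fn" -> buffer=FnpW??aHJsKndDWSp -> prefix_len=4
Fragment 6: offset=4 data="et" -> buffer=FnpWetaHJsKndDWSp -> prefix_len=17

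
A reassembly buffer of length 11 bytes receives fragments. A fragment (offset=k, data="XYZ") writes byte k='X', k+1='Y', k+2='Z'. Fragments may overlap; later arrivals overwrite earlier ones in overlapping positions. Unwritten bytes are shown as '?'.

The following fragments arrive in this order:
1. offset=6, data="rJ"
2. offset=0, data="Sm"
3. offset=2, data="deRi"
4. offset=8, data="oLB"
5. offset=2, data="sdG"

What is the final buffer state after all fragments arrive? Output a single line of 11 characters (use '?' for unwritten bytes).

Answer: SmsdGirJoLB

Derivation:
Fragment 1: offset=6 data="rJ" -> buffer=??????rJ???
Fragment 2: offset=0 data="Sm" -> buffer=Sm????rJ???
Fragment 3: offset=2 data="deRi" -> buffer=SmdeRirJ???
Fragment 4: offset=8 data="oLB" -> buffer=SmdeRirJoLB
Fragment 5: offset=2 data="sdG" -> buffer=SmsdGirJoLB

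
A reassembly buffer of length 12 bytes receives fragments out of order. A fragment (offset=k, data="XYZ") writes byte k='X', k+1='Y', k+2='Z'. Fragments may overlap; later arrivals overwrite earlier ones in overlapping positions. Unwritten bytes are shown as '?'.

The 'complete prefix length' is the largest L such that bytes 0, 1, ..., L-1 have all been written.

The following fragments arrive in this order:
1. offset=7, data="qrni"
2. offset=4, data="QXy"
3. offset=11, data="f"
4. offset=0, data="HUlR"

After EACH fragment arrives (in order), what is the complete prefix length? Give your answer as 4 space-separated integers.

Answer: 0 0 0 12

Derivation:
Fragment 1: offset=7 data="qrni" -> buffer=???????qrni? -> prefix_len=0
Fragment 2: offset=4 data="QXy" -> buffer=????QXyqrni? -> prefix_len=0
Fragment 3: offset=11 data="f" -> buffer=????QXyqrnif -> prefix_len=0
Fragment 4: offset=0 data="HUlR" -> buffer=HUlRQXyqrnif -> prefix_len=12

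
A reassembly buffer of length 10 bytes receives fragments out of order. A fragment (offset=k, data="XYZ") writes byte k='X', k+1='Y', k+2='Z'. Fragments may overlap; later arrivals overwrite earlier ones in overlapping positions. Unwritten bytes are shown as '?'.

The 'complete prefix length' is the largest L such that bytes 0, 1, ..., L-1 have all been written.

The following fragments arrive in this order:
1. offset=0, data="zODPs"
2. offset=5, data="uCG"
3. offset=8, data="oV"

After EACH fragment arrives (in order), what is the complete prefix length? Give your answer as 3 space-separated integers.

Fragment 1: offset=0 data="zODPs" -> buffer=zODPs????? -> prefix_len=5
Fragment 2: offset=5 data="uCG" -> buffer=zODPsuCG?? -> prefix_len=8
Fragment 3: offset=8 data="oV" -> buffer=zODPsuCGoV -> prefix_len=10

Answer: 5 8 10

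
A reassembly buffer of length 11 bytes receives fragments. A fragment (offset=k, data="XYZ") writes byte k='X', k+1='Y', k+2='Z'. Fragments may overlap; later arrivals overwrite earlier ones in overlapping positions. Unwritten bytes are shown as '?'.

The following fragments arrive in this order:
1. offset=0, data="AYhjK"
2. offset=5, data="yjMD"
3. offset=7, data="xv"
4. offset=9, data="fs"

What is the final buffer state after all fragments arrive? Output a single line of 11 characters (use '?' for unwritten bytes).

Fragment 1: offset=0 data="AYhjK" -> buffer=AYhjK??????
Fragment 2: offset=5 data="yjMD" -> buffer=AYhjKyjMD??
Fragment 3: offset=7 data="xv" -> buffer=AYhjKyjxv??
Fragment 4: offset=9 data="fs" -> buffer=AYhjKyjxvfs

Answer: AYhjKyjxvfs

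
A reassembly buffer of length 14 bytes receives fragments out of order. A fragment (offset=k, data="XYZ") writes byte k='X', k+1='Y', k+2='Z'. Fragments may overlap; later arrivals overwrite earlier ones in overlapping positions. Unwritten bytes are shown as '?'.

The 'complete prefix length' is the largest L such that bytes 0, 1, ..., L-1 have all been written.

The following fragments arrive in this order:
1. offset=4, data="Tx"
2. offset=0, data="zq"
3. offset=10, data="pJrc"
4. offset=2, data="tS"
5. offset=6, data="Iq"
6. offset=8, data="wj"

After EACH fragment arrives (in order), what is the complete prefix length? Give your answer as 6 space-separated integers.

Answer: 0 2 2 6 8 14

Derivation:
Fragment 1: offset=4 data="Tx" -> buffer=????Tx???????? -> prefix_len=0
Fragment 2: offset=0 data="zq" -> buffer=zq??Tx???????? -> prefix_len=2
Fragment 3: offset=10 data="pJrc" -> buffer=zq??Tx????pJrc -> prefix_len=2
Fragment 4: offset=2 data="tS" -> buffer=zqtSTx????pJrc -> prefix_len=6
Fragment 5: offset=6 data="Iq" -> buffer=zqtSTxIq??pJrc -> prefix_len=8
Fragment 6: offset=8 data="wj" -> buffer=zqtSTxIqwjpJrc -> prefix_len=14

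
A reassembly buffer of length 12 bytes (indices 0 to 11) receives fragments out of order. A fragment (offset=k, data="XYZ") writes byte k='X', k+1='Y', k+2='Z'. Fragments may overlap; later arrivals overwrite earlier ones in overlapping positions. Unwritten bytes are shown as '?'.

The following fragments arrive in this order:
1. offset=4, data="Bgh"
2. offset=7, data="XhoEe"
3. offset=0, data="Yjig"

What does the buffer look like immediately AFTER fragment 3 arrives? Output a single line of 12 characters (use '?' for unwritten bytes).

Fragment 1: offset=4 data="Bgh" -> buffer=????Bgh?????
Fragment 2: offset=7 data="XhoEe" -> buffer=????BghXhoEe
Fragment 3: offset=0 data="Yjig" -> buffer=YjigBghXhoEe

Answer: YjigBghXhoEe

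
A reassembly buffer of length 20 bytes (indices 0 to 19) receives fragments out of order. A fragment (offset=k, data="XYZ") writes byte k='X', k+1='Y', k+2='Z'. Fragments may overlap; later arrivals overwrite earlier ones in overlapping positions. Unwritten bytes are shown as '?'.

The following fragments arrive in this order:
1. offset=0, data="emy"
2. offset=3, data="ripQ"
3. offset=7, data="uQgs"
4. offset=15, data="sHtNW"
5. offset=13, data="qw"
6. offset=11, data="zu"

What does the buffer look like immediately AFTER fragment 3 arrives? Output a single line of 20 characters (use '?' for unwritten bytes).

Answer: emyripQuQgs?????????

Derivation:
Fragment 1: offset=0 data="emy" -> buffer=emy?????????????????
Fragment 2: offset=3 data="ripQ" -> buffer=emyripQ?????????????
Fragment 3: offset=7 data="uQgs" -> buffer=emyripQuQgs?????????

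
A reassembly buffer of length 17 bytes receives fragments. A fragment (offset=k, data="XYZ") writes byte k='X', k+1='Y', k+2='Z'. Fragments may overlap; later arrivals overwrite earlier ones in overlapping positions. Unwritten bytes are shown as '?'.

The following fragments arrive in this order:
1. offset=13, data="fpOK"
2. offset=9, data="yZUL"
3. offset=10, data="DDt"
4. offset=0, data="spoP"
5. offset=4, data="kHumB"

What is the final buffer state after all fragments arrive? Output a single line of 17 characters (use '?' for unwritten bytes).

Fragment 1: offset=13 data="fpOK" -> buffer=?????????????fpOK
Fragment 2: offset=9 data="yZUL" -> buffer=?????????yZULfpOK
Fragment 3: offset=10 data="DDt" -> buffer=?????????yDDtfpOK
Fragment 4: offset=0 data="spoP" -> buffer=spoP?????yDDtfpOK
Fragment 5: offset=4 data="kHumB" -> buffer=spoPkHumByDDtfpOK

Answer: spoPkHumByDDtfpOK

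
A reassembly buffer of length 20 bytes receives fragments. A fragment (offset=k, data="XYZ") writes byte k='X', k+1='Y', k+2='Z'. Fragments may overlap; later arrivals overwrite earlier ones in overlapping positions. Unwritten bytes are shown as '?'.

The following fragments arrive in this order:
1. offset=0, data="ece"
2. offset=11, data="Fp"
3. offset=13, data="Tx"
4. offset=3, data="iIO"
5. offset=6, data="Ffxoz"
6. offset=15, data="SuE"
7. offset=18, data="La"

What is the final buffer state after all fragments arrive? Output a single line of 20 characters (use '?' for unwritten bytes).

Answer: eceiIOFfxozFpTxSuELa

Derivation:
Fragment 1: offset=0 data="ece" -> buffer=ece?????????????????
Fragment 2: offset=11 data="Fp" -> buffer=ece????????Fp???????
Fragment 3: offset=13 data="Tx" -> buffer=ece????????FpTx?????
Fragment 4: offset=3 data="iIO" -> buffer=eceiIO?????FpTx?????
Fragment 5: offset=6 data="Ffxoz" -> buffer=eceiIOFfxozFpTx?????
Fragment 6: offset=15 data="SuE" -> buffer=eceiIOFfxozFpTxSuE??
Fragment 7: offset=18 data="La" -> buffer=eceiIOFfxozFpTxSuELa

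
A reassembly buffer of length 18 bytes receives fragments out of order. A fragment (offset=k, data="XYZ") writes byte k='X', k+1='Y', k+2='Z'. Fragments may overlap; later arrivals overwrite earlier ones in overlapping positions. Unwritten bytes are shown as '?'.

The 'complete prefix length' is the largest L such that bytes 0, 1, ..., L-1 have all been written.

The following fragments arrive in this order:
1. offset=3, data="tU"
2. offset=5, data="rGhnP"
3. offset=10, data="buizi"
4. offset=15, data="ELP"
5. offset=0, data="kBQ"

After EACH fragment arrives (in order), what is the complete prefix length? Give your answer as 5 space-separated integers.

Answer: 0 0 0 0 18

Derivation:
Fragment 1: offset=3 data="tU" -> buffer=???tU????????????? -> prefix_len=0
Fragment 2: offset=5 data="rGhnP" -> buffer=???tUrGhnP???????? -> prefix_len=0
Fragment 3: offset=10 data="buizi" -> buffer=???tUrGhnPbuizi??? -> prefix_len=0
Fragment 4: offset=15 data="ELP" -> buffer=???tUrGhnPbuiziELP -> prefix_len=0
Fragment 5: offset=0 data="kBQ" -> buffer=kBQtUrGhnPbuiziELP -> prefix_len=18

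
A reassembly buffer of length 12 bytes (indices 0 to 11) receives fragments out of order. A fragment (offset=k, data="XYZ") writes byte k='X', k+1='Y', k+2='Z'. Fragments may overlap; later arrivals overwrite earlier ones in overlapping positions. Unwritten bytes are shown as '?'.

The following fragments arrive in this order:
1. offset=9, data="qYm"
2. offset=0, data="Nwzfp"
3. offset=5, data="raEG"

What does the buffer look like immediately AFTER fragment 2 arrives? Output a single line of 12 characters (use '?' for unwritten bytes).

Fragment 1: offset=9 data="qYm" -> buffer=?????????qYm
Fragment 2: offset=0 data="Nwzfp" -> buffer=Nwzfp????qYm

Answer: Nwzfp????qYm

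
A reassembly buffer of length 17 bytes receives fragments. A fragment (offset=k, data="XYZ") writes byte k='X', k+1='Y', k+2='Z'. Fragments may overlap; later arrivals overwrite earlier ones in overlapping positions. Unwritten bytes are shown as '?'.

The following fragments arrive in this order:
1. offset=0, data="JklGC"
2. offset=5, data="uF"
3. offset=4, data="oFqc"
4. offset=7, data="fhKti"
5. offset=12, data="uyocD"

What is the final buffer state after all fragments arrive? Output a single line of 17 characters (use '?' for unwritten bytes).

Answer: JklGoFqfhKtiuyocD

Derivation:
Fragment 1: offset=0 data="JklGC" -> buffer=JklGC????????????
Fragment 2: offset=5 data="uF" -> buffer=JklGCuF??????????
Fragment 3: offset=4 data="oFqc" -> buffer=JklGoFqc?????????
Fragment 4: offset=7 data="fhKti" -> buffer=JklGoFqfhKti?????
Fragment 5: offset=12 data="uyocD" -> buffer=JklGoFqfhKtiuyocD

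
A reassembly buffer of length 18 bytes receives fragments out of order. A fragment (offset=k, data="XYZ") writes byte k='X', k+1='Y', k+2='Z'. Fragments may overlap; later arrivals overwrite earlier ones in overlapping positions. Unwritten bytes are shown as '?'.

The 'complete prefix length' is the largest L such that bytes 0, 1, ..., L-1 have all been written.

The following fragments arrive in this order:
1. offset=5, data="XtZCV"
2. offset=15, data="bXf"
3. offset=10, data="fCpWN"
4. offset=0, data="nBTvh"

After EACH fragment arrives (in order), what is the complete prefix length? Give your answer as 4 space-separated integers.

Fragment 1: offset=5 data="XtZCV" -> buffer=?????XtZCV???????? -> prefix_len=0
Fragment 2: offset=15 data="bXf" -> buffer=?????XtZCV?????bXf -> prefix_len=0
Fragment 3: offset=10 data="fCpWN" -> buffer=?????XtZCVfCpWNbXf -> prefix_len=0
Fragment 4: offset=0 data="nBTvh" -> buffer=nBTvhXtZCVfCpWNbXf -> prefix_len=18

Answer: 0 0 0 18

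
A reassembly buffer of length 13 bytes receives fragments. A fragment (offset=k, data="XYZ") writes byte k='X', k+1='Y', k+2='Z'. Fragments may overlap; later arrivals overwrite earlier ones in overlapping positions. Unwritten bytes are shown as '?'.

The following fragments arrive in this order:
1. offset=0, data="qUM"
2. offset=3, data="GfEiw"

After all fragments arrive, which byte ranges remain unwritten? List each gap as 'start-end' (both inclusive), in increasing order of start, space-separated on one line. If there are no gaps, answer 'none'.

Answer: 8-12

Derivation:
Fragment 1: offset=0 len=3
Fragment 2: offset=3 len=5
Gaps: 8-12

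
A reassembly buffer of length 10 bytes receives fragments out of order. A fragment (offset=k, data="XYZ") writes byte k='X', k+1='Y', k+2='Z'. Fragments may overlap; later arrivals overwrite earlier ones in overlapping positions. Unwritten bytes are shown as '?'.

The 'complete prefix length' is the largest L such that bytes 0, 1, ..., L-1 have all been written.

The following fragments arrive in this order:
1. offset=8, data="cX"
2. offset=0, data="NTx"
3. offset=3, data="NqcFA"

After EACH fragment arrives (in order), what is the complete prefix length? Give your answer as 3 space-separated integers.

Fragment 1: offset=8 data="cX" -> buffer=????????cX -> prefix_len=0
Fragment 2: offset=0 data="NTx" -> buffer=NTx?????cX -> prefix_len=3
Fragment 3: offset=3 data="NqcFA" -> buffer=NTxNqcFAcX -> prefix_len=10

Answer: 0 3 10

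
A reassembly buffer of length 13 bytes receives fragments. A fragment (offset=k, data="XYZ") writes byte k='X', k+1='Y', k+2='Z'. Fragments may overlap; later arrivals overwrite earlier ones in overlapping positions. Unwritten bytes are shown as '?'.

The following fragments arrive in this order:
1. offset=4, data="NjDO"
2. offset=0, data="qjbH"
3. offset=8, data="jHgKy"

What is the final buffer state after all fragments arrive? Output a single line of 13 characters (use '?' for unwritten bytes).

Answer: qjbHNjDOjHgKy

Derivation:
Fragment 1: offset=4 data="NjDO" -> buffer=????NjDO?????
Fragment 2: offset=0 data="qjbH" -> buffer=qjbHNjDO?????
Fragment 3: offset=8 data="jHgKy" -> buffer=qjbHNjDOjHgKy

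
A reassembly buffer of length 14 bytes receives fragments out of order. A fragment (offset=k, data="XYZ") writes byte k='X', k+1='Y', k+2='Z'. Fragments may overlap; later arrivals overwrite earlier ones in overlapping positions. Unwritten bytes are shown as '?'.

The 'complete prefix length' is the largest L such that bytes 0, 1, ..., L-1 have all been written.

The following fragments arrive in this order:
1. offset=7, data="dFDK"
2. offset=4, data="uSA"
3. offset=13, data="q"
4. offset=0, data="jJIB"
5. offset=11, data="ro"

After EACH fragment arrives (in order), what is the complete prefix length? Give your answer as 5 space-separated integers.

Answer: 0 0 0 11 14

Derivation:
Fragment 1: offset=7 data="dFDK" -> buffer=???????dFDK??? -> prefix_len=0
Fragment 2: offset=4 data="uSA" -> buffer=????uSAdFDK??? -> prefix_len=0
Fragment 3: offset=13 data="q" -> buffer=????uSAdFDK??q -> prefix_len=0
Fragment 4: offset=0 data="jJIB" -> buffer=jJIBuSAdFDK??q -> prefix_len=11
Fragment 5: offset=11 data="ro" -> buffer=jJIBuSAdFDKroq -> prefix_len=14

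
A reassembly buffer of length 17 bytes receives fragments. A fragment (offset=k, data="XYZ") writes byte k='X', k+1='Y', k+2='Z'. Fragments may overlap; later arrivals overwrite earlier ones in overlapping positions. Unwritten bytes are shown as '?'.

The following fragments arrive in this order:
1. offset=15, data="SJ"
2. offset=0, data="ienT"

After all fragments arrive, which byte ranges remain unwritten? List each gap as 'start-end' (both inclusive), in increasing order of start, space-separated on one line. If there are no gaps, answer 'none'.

Answer: 4-14

Derivation:
Fragment 1: offset=15 len=2
Fragment 2: offset=0 len=4
Gaps: 4-14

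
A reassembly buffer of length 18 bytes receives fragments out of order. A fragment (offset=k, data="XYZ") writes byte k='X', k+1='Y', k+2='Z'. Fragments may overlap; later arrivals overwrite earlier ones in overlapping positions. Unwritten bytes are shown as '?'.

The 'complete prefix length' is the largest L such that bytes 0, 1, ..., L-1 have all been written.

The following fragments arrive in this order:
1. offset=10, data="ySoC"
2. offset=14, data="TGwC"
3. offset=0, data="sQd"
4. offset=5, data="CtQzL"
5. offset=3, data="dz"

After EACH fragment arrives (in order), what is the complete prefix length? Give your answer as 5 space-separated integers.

Answer: 0 0 3 3 18

Derivation:
Fragment 1: offset=10 data="ySoC" -> buffer=??????????ySoC???? -> prefix_len=0
Fragment 2: offset=14 data="TGwC" -> buffer=??????????ySoCTGwC -> prefix_len=0
Fragment 3: offset=0 data="sQd" -> buffer=sQd???????ySoCTGwC -> prefix_len=3
Fragment 4: offset=5 data="CtQzL" -> buffer=sQd??CtQzLySoCTGwC -> prefix_len=3
Fragment 5: offset=3 data="dz" -> buffer=sQddzCtQzLySoCTGwC -> prefix_len=18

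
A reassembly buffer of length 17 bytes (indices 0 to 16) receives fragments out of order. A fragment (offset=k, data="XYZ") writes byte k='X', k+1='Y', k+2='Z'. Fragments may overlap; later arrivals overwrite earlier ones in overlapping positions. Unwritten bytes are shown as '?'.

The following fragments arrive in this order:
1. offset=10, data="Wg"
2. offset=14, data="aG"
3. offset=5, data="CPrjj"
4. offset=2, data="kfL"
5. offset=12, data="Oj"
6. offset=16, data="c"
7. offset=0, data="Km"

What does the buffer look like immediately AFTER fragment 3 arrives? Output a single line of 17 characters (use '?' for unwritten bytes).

Answer: ?????CPrjjWg??aG?

Derivation:
Fragment 1: offset=10 data="Wg" -> buffer=??????????Wg?????
Fragment 2: offset=14 data="aG" -> buffer=??????????Wg??aG?
Fragment 3: offset=5 data="CPrjj" -> buffer=?????CPrjjWg??aG?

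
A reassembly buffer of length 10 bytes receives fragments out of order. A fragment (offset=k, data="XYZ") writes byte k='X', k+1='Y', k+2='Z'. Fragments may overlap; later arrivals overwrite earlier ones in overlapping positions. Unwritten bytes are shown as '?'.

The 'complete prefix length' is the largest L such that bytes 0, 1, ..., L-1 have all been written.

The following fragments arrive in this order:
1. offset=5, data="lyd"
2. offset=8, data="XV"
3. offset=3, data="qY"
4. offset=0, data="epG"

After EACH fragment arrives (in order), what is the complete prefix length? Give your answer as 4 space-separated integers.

Answer: 0 0 0 10

Derivation:
Fragment 1: offset=5 data="lyd" -> buffer=?????lyd?? -> prefix_len=0
Fragment 2: offset=8 data="XV" -> buffer=?????lydXV -> prefix_len=0
Fragment 3: offset=3 data="qY" -> buffer=???qYlydXV -> prefix_len=0
Fragment 4: offset=0 data="epG" -> buffer=epGqYlydXV -> prefix_len=10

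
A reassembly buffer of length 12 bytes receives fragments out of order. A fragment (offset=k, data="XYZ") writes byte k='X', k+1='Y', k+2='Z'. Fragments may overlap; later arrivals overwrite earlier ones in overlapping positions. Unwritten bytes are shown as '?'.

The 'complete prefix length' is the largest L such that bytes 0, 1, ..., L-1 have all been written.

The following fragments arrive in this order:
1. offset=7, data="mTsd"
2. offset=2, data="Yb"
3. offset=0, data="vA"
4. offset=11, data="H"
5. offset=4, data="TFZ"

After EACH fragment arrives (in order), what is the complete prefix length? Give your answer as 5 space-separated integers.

Fragment 1: offset=7 data="mTsd" -> buffer=???????mTsd? -> prefix_len=0
Fragment 2: offset=2 data="Yb" -> buffer=??Yb???mTsd? -> prefix_len=0
Fragment 3: offset=0 data="vA" -> buffer=vAYb???mTsd? -> prefix_len=4
Fragment 4: offset=11 data="H" -> buffer=vAYb???mTsdH -> prefix_len=4
Fragment 5: offset=4 data="TFZ" -> buffer=vAYbTFZmTsdH -> prefix_len=12

Answer: 0 0 4 4 12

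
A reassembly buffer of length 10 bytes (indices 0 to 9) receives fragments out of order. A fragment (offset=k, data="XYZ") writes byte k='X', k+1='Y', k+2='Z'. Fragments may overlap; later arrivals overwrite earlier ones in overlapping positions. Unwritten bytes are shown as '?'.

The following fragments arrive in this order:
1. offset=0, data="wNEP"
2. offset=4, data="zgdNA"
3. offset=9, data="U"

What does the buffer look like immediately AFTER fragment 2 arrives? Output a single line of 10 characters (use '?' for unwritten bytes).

Fragment 1: offset=0 data="wNEP" -> buffer=wNEP??????
Fragment 2: offset=4 data="zgdNA" -> buffer=wNEPzgdNA?

Answer: wNEPzgdNA?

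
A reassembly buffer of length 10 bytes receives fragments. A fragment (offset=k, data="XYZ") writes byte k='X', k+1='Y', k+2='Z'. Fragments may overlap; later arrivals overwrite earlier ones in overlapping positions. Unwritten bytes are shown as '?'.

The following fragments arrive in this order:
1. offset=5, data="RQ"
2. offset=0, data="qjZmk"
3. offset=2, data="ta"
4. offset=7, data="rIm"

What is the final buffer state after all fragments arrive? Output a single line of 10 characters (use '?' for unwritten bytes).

Fragment 1: offset=5 data="RQ" -> buffer=?????RQ???
Fragment 2: offset=0 data="qjZmk" -> buffer=qjZmkRQ???
Fragment 3: offset=2 data="ta" -> buffer=qjtakRQ???
Fragment 4: offset=7 data="rIm" -> buffer=qjtakRQrIm

Answer: qjtakRQrIm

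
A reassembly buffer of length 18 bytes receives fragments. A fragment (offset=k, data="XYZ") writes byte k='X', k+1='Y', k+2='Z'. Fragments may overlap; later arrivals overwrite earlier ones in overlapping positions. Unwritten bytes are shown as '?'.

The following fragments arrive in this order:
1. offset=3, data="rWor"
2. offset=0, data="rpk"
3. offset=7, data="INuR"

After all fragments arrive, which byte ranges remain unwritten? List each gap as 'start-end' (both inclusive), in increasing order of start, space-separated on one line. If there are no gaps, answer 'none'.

Answer: 11-17

Derivation:
Fragment 1: offset=3 len=4
Fragment 2: offset=0 len=3
Fragment 3: offset=7 len=4
Gaps: 11-17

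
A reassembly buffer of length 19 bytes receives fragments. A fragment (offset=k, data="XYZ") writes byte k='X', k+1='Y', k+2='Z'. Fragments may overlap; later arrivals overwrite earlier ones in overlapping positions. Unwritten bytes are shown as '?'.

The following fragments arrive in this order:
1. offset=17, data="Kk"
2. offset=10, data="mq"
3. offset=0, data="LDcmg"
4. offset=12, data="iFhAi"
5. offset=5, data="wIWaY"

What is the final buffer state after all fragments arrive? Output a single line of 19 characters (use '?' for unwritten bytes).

Fragment 1: offset=17 data="Kk" -> buffer=?????????????????Kk
Fragment 2: offset=10 data="mq" -> buffer=??????????mq?????Kk
Fragment 3: offset=0 data="LDcmg" -> buffer=LDcmg?????mq?????Kk
Fragment 4: offset=12 data="iFhAi" -> buffer=LDcmg?????mqiFhAiKk
Fragment 5: offset=5 data="wIWaY" -> buffer=LDcmgwIWaYmqiFhAiKk

Answer: LDcmgwIWaYmqiFhAiKk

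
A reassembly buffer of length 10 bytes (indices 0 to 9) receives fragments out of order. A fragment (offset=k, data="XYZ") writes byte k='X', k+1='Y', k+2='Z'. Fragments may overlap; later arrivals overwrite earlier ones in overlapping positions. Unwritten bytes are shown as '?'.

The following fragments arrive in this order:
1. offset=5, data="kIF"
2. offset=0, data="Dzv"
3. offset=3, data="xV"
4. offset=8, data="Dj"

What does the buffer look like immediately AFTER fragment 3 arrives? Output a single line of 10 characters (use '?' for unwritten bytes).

Answer: DzvxVkIF??

Derivation:
Fragment 1: offset=5 data="kIF" -> buffer=?????kIF??
Fragment 2: offset=0 data="Dzv" -> buffer=Dzv??kIF??
Fragment 3: offset=3 data="xV" -> buffer=DzvxVkIF??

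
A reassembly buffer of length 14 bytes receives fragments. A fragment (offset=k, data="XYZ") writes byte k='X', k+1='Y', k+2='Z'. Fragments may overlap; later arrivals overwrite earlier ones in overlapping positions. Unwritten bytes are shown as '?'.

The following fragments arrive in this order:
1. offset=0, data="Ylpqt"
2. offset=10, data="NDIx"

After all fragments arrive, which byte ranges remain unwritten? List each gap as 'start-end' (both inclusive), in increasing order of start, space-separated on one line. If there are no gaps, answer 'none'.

Fragment 1: offset=0 len=5
Fragment 2: offset=10 len=4
Gaps: 5-9

Answer: 5-9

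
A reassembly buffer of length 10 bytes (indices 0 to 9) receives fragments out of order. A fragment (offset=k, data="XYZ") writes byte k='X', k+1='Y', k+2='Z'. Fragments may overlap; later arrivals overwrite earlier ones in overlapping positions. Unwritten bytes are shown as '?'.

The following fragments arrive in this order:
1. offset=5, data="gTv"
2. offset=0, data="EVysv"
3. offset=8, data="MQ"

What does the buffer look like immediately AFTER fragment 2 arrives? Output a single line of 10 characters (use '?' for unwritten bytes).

Fragment 1: offset=5 data="gTv" -> buffer=?????gTv??
Fragment 2: offset=0 data="EVysv" -> buffer=EVysvgTv??

Answer: EVysvgTv??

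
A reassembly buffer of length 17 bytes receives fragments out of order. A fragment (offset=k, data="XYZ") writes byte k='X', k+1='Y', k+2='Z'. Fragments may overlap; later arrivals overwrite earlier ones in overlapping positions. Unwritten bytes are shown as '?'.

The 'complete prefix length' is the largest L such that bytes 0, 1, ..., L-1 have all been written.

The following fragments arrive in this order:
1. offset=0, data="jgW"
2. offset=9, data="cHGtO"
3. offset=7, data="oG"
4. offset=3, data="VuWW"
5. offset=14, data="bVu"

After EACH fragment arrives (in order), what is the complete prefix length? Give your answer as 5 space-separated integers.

Fragment 1: offset=0 data="jgW" -> buffer=jgW?????????????? -> prefix_len=3
Fragment 2: offset=9 data="cHGtO" -> buffer=jgW??????cHGtO??? -> prefix_len=3
Fragment 3: offset=7 data="oG" -> buffer=jgW????oGcHGtO??? -> prefix_len=3
Fragment 4: offset=3 data="VuWW" -> buffer=jgWVuWWoGcHGtO??? -> prefix_len=14
Fragment 5: offset=14 data="bVu" -> buffer=jgWVuWWoGcHGtObVu -> prefix_len=17

Answer: 3 3 3 14 17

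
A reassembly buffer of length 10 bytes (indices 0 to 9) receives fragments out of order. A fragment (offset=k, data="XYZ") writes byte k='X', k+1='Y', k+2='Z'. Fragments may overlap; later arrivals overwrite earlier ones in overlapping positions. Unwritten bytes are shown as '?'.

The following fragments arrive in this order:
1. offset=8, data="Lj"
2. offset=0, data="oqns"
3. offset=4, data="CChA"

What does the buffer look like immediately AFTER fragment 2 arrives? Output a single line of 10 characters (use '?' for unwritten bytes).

Fragment 1: offset=8 data="Lj" -> buffer=????????Lj
Fragment 2: offset=0 data="oqns" -> buffer=oqns????Lj

Answer: oqns????Lj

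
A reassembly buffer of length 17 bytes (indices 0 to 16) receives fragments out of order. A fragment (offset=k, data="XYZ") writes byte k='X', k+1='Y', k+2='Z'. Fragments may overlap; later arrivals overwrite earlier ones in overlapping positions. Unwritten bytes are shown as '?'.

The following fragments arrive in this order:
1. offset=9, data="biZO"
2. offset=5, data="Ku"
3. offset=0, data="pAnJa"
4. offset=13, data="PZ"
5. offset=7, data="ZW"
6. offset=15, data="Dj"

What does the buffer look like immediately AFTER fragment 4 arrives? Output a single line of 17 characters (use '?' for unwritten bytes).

Fragment 1: offset=9 data="biZO" -> buffer=?????????biZO????
Fragment 2: offset=5 data="Ku" -> buffer=?????Ku??biZO????
Fragment 3: offset=0 data="pAnJa" -> buffer=pAnJaKu??biZO????
Fragment 4: offset=13 data="PZ" -> buffer=pAnJaKu??biZOPZ??

Answer: pAnJaKu??biZOPZ??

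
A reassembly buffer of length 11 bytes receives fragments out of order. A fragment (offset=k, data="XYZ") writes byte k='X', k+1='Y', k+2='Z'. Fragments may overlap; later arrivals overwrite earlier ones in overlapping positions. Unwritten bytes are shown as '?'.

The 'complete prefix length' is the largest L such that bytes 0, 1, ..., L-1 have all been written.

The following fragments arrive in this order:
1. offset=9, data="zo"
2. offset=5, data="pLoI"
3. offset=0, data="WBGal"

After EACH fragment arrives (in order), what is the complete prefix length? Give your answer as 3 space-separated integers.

Answer: 0 0 11

Derivation:
Fragment 1: offset=9 data="zo" -> buffer=?????????zo -> prefix_len=0
Fragment 2: offset=5 data="pLoI" -> buffer=?????pLoIzo -> prefix_len=0
Fragment 3: offset=0 data="WBGal" -> buffer=WBGalpLoIzo -> prefix_len=11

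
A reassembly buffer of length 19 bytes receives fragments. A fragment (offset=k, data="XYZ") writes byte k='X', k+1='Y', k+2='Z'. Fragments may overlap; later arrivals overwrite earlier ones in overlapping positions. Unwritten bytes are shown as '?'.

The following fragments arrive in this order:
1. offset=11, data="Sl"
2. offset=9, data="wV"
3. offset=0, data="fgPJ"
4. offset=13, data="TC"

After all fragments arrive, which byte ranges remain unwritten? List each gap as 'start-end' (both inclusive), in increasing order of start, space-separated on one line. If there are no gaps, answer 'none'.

Fragment 1: offset=11 len=2
Fragment 2: offset=9 len=2
Fragment 3: offset=0 len=4
Fragment 4: offset=13 len=2
Gaps: 4-8 15-18

Answer: 4-8 15-18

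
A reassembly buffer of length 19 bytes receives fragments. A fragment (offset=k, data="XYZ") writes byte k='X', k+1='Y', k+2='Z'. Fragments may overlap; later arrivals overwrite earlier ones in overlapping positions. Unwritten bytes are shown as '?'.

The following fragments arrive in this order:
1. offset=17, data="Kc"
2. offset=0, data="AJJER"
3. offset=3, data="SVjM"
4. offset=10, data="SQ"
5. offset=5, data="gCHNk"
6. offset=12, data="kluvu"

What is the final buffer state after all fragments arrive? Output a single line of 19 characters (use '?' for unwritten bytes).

Answer: AJJSVgCHNkSQkluvuKc

Derivation:
Fragment 1: offset=17 data="Kc" -> buffer=?????????????????Kc
Fragment 2: offset=0 data="AJJER" -> buffer=AJJER????????????Kc
Fragment 3: offset=3 data="SVjM" -> buffer=AJJSVjM??????????Kc
Fragment 4: offset=10 data="SQ" -> buffer=AJJSVjM???SQ?????Kc
Fragment 5: offset=5 data="gCHNk" -> buffer=AJJSVgCHNkSQ?????Kc
Fragment 6: offset=12 data="kluvu" -> buffer=AJJSVgCHNkSQkluvuKc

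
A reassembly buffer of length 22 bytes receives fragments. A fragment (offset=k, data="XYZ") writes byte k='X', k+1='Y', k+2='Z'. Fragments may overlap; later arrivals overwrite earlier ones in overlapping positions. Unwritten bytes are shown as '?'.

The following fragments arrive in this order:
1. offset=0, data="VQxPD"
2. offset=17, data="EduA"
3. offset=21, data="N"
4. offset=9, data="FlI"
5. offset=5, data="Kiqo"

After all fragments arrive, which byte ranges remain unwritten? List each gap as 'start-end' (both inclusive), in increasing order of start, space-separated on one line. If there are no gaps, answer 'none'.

Answer: 12-16

Derivation:
Fragment 1: offset=0 len=5
Fragment 2: offset=17 len=4
Fragment 3: offset=21 len=1
Fragment 4: offset=9 len=3
Fragment 5: offset=5 len=4
Gaps: 12-16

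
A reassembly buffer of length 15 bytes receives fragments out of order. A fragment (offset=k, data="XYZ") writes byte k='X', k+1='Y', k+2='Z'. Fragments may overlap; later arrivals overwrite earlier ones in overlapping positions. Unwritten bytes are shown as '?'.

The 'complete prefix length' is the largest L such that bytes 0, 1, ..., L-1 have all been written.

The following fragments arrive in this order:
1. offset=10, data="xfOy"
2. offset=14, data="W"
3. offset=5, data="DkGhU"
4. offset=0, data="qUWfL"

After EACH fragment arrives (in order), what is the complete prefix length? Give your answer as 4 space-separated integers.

Answer: 0 0 0 15

Derivation:
Fragment 1: offset=10 data="xfOy" -> buffer=??????????xfOy? -> prefix_len=0
Fragment 2: offset=14 data="W" -> buffer=??????????xfOyW -> prefix_len=0
Fragment 3: offset=5 data="DkGhU" -> buffer=?????DkGhUxfOyW -> prefix_len=0
Fragment 4: offset=0 data="qUWfL" -> buffer=qUWfLDkGhUxfOyW -> prefix_len=15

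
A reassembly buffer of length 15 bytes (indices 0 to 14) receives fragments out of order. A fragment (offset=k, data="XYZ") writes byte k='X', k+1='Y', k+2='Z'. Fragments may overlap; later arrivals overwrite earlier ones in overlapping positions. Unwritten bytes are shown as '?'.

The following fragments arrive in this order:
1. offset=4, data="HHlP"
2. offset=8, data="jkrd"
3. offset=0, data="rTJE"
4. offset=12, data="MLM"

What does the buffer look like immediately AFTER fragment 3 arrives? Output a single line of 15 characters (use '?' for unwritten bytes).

Fragment 1: offset=4 data="HHlP" -> buffer=????HHlP???????
Fragment 2: offset=8 data="jkrd" -> buffer=????HHlPjkrd???
Fragment 3: offset=0 data="rTJE" -> buffer=rTJEHHlPjkrd???

Answer: rTJEHHlPjkrd???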